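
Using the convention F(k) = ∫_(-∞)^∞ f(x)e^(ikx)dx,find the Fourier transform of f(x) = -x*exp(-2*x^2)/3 -sqrt(2)*I*sqrt(pi)*k*exp(-k^2/8)/24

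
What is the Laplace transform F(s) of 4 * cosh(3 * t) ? 4 * s/(s^2-9) 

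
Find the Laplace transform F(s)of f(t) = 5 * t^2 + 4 4/s + 10/s^3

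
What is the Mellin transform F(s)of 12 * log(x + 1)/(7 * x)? -12 * pi * csc(pi * s)/(7 * s - 7)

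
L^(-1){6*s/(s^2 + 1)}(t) 6*cos(t)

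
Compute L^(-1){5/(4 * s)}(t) 5/4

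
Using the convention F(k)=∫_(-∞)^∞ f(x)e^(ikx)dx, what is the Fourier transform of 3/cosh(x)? 3*pi/cosh(pi*k/2)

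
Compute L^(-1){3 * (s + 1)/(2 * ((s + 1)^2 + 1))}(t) 3 * exp(-t) * cos(t)/2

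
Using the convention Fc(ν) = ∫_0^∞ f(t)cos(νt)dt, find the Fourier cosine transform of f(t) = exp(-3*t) 3/(ν^2 + 9)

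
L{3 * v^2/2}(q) 3/q^3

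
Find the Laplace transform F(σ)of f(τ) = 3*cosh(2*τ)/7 3*σ/(7*(σ^2 - 4))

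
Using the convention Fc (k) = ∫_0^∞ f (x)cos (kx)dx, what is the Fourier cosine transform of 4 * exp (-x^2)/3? 2 * sqrt (pi) * exp (-k^2/4)/3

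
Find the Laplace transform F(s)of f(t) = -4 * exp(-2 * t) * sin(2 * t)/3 -8/(3 * (s + 2)^2 + 12)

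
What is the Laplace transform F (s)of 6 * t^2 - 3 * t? 12/s^3 - 3/s^2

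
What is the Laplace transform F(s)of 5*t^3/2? 15/s^4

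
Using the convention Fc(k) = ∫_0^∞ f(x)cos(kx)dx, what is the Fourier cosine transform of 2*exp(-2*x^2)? sqrt(2)*sqrt(pi)*exp(-k^2/8)/2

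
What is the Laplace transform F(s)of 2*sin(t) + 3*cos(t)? 2/(s^2 + 1) + 3*s/(s^2 + 1)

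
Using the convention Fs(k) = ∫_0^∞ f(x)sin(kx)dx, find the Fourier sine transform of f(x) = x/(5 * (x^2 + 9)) pi * exp(-3 * k)/10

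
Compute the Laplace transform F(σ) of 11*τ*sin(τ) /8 11*σ/(4*(σ^2 + 1) ^2) 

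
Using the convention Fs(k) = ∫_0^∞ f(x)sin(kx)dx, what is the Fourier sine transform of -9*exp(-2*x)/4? -9*k/(4*k^2+16)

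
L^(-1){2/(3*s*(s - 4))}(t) exp(2*t)*sinh(2*t)/3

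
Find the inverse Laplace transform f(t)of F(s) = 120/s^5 5 * t^4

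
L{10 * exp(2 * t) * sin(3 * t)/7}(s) 30/(7 * ((s - 2)^2 + 9))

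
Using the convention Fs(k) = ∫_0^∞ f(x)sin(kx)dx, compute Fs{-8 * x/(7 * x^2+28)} -4 * pi * exp(-2 * k)/7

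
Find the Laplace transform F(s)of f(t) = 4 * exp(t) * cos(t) 4 * (s - 1)/((s - 1)^2 + 1)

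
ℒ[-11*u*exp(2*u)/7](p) -11/(7*(p - 2)^2)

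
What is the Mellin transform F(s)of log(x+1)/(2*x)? -pi*csc(pi*s)/(2*s - 2)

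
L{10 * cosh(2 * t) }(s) 10 * s/(s^2 - 4) 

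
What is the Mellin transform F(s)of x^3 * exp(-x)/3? gamma(s+3)/3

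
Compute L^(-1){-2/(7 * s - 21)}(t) -2 * exp(3 * t)/7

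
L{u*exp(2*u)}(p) (p - 2)^(-2)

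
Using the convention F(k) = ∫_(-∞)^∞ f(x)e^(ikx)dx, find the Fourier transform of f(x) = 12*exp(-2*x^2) 6*sqrt(2)*sqrt(pi)*exp(-k^2/8)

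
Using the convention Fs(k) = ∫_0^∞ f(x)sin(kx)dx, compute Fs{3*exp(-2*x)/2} 3*k/(2*(k^2 + 4))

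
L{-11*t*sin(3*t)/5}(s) -66*s/(5*(s^2+9)^2)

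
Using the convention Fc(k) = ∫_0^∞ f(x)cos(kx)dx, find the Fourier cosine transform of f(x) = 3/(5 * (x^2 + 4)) 3 * pi * exp(-2 * k)/20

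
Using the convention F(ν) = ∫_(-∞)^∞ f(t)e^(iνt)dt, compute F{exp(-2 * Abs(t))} 4/(ν^2 + 4)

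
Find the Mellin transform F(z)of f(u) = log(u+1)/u -pi * csc(pi * z)/(z - 1)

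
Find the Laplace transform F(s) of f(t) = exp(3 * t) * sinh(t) 1/((s - 3) ^2 - 1) 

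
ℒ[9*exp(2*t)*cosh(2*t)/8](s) 9*(s - 2)/(8*s*(s - 4))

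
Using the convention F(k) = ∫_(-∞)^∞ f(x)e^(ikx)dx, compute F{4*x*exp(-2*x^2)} sqrt(2)*I*sqrt(pi)*k*exp(-k^2/8)/2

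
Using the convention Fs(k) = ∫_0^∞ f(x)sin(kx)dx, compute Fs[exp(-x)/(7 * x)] atan(k)/7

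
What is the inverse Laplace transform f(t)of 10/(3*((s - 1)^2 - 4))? 5*exp(t)*sinh(2*t)/3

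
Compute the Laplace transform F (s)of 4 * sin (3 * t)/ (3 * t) 4 * atan (3/s)/3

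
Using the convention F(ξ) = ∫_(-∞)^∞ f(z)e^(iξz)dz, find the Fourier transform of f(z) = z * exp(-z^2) I * sqrt(pi) * ξ * exp(-ξ^2/4)/2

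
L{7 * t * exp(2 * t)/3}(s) 7/(3 * (s - 2)^2)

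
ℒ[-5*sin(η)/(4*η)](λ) -5*atan(1/λ)/4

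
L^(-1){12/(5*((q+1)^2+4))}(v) 6*exp(-v)*sin(2*v)/5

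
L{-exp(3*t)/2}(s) -1/(2*s - 6)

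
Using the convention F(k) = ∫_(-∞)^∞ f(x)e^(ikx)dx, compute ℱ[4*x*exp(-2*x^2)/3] sqrt(2)*I*sqrt(pi)*k*exp(-k^2/8)/6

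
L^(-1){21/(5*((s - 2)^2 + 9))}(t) 7*exp(2*t)*sin(3*t)/5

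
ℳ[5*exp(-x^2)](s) 5*gamma(s/2)/2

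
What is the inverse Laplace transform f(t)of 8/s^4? 4*t^3/3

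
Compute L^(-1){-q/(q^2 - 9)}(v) -cosh(3 * v)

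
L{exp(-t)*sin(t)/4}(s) 1/(4*((s + 1)^2 + 1))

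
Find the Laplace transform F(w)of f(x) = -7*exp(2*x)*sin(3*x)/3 -7/((w - 2)^2 + 9)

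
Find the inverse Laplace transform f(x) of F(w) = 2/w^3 x^2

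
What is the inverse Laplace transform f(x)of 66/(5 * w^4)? 11 * x^3/5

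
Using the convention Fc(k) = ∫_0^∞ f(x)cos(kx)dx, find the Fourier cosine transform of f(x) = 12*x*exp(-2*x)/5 12*(4 - k^2)/(5*(k^2+4)^2)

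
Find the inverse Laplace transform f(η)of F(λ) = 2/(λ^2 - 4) sinh(2*η)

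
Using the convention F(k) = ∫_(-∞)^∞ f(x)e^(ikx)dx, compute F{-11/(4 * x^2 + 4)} -11 * pi * exp(-Abs(k))/4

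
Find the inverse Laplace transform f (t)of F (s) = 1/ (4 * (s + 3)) exp (-3 * t)/4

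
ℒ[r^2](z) 2/z^3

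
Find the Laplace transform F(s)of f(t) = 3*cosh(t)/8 3*s/(8*(s^2 - 1))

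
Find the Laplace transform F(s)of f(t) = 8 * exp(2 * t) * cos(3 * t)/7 8 * (s - 2)/(7 * ((s - 2)^2+9))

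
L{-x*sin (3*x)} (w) -6*w/ (w^2 + 9)^2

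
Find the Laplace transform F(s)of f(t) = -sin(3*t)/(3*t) -atan(3/s)/3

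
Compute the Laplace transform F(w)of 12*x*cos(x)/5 12*(w^2 - 1)/(5*(w^2 + 1)^2)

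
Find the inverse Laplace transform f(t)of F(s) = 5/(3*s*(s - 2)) 5*exp(t)*sinh(t)/3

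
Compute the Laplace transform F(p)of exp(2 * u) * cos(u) (p - 2)/((p - 2)^2 + 1)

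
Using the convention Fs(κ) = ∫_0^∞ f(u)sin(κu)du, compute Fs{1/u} pi/2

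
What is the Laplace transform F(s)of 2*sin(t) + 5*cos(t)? 5*s/(s^2 + 1) + 2/(s^2 + 1)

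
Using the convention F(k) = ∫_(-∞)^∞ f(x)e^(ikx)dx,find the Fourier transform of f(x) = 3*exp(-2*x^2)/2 3*sqrt(2)*sqrt(pi)*exp(-k^2/8)/4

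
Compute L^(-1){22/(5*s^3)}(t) 11*t^2/5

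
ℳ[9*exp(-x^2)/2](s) 9*gamma(s/2)/4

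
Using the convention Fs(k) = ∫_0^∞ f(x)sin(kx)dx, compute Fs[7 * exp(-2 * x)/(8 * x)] 7 * atan(k/2)/8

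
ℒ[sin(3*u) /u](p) atan(3/p) 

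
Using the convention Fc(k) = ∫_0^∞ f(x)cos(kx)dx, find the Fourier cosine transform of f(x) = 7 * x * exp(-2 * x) 7 * (4 - k^2)/(k^2 + 4)^2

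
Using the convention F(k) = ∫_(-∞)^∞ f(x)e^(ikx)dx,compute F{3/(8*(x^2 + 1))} 3*pi*exp(-Abs(k))/8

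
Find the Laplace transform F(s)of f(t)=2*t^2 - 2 4/s^3 - 2/s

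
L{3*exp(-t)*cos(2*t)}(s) 3*(s + 1)/((s + 1)^2 + 4)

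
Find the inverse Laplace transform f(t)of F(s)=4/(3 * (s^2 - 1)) 4 * sinh(t)/3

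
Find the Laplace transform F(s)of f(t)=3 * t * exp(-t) 3/(s + 1)^2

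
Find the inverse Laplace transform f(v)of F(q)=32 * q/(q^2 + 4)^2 8 * v * sin(2 * v)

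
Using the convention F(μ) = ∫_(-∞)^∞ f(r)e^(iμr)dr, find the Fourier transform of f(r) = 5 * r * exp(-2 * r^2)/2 5 * sqrt(2) * I * sqrt(pi) * μ * exp(-μ^2/8)/16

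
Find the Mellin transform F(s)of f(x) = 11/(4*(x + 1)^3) 11*pi*(s - 2)*(s - 1)/(8*sin(pi*s))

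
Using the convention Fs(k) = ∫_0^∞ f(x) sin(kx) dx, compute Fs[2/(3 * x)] pi/3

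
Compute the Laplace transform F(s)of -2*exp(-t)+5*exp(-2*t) 5/(s+2)-2/(s+1)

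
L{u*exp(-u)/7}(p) 1/(7*(p + 1)^2)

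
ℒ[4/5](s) 4/(5*s)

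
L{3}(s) 3/s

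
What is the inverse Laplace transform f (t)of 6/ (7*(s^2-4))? 3*sinh (2*t)/7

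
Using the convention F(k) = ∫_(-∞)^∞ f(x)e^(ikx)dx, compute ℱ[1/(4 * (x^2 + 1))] pi * exp(-Abs(k))/4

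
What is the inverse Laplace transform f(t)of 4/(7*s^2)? 4*t/7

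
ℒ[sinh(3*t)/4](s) 3/(4*(s^2 - 9))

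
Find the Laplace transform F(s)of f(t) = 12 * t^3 72/s^4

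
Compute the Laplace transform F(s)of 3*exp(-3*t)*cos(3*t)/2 3*(s+3)/(2*((s+3)^2+9))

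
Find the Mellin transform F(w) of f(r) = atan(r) -pi * sec(pi * w/2) /(2 * w) 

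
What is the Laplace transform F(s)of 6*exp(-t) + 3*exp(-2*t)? 6/(s + 1) + 3/(s + 2)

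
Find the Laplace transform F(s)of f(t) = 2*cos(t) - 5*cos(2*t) 2*s/(s^2 + 1) - 5*s/(s^2 + 4)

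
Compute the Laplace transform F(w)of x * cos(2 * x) (w^2 - 4)/(w^2 + 4)^2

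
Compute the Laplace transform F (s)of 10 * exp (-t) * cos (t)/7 10 * (s + 1)/ (7 * ( (s + 1)^2 + 1))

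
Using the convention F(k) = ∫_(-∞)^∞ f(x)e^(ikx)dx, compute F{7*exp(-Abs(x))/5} 14/(5*(k^2 + 1))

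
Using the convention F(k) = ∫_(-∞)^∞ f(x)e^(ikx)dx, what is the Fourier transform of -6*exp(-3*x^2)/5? -2*sqrt(3)*sqrt(pi)*exp(-k^2/12)/5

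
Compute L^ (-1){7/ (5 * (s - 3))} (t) 7 * exp (3 * t)/5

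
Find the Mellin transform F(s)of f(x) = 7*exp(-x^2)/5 7*gamma(s/2)/10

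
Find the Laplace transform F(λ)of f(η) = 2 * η 2/λ^2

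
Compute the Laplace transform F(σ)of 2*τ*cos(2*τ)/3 2*(σ^2 - 4)/(3*(σ^2+4)^2)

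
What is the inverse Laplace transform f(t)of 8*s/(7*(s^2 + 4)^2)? 2*t*sin(2*t)/7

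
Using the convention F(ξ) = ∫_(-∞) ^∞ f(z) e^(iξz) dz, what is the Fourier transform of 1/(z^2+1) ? pi*exp(-Abs(ξ) ) 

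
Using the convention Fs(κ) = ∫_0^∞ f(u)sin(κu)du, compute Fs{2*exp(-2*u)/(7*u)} 2*atan(κ/2)/7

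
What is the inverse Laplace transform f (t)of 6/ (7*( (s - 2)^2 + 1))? 6*exp (2*t)*sin (t)/7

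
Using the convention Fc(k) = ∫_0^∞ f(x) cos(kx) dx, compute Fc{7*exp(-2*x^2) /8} 7*sqrt(2)*sqrt(pi)*exp(-k^2/8) /32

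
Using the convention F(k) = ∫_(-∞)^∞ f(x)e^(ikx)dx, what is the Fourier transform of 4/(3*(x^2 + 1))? 4*pi*exp(-Abs(k))/3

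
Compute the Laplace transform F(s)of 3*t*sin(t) 6*s/(s^2 + 1)^2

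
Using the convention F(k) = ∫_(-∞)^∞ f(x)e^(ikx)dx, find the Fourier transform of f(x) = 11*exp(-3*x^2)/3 11*sqrt(3)*sqrt(pi)*exp(-k^2/12)/9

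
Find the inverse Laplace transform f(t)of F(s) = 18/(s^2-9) 6 * sinh(3 * t)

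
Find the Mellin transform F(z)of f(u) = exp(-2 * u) gamma(z)/2^z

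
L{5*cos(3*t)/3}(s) 5*s/(3*(s^2 + 9))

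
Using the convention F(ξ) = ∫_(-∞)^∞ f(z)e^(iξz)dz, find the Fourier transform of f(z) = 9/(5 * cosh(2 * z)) 9 * pi/(10 * cosh(pi * ξ/4))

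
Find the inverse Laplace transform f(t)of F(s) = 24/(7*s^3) 12*t^2/7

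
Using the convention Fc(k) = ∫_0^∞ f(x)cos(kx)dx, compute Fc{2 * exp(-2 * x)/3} 4/(3 * (k^2 + 4))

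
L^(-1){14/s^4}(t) 7*t^3/3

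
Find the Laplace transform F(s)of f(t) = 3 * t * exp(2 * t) 3/(s - 2)^2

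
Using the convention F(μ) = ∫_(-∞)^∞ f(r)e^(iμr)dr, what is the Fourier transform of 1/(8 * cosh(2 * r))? pi/(16 * cosh(pi * μ/4))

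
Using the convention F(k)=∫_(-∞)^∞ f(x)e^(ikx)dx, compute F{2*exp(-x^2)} 2*sqrt(pi)*exp(-k^2/4)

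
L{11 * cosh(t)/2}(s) 11 * s/(2 * (s^2 - 1))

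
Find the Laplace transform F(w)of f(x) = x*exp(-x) (w + 1)^(-2)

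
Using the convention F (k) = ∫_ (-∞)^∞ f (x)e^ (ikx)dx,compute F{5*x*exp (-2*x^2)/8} 5*sqrt (2)*I*sqrt (pi)*k*exp (-k^2/8)/64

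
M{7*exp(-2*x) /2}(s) 7*gamma(s) /(2*2^s) 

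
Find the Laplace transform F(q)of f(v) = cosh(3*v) q/(q^2 - 9)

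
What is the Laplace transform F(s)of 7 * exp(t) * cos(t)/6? 7 * (s - 1)/(6 * ((s - 1)^2+1))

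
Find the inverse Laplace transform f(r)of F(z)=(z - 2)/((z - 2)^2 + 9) exp(2 * r) * cos(3 * r)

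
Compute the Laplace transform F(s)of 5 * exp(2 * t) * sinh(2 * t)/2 5/(s * (s - 4))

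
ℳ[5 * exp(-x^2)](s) 5 * gamma(s/2)/2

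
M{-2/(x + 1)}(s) -2 * pi * csc(pi * s)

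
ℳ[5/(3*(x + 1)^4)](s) 5*gamma(s)*gamma(4 - s)/18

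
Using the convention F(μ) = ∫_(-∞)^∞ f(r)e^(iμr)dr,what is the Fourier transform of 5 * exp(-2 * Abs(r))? 20/(μ^2 + 4)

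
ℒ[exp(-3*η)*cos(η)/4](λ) (λ+3)/(4*((λ+3)^2+1))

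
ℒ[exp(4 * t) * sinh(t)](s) 1/((s - 4)^2 - 1)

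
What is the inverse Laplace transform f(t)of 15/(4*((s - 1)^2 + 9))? 5*exp(t)*sin(3*t)/4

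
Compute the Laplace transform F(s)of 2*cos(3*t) 2*s/(s^2 + 9)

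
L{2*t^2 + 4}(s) 4/s^3 + 4/s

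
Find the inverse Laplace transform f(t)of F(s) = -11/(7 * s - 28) -11 * exp(4 * t)/7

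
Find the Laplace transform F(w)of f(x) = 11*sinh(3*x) 33/(w^2 - 9)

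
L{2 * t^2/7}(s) 4/(7 * s^3)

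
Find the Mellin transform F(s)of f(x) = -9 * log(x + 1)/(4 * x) 9 * pi * csc(pi * s)/(4 * (s - 1))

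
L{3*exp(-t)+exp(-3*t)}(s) 3/(s+1)+1/(s+3)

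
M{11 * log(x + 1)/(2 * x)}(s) -11 * pi * csc(pi * s)/(2 * s - 2)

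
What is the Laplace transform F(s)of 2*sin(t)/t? 2*atan(1/s)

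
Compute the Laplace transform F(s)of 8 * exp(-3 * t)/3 8/(3 * (s + 3))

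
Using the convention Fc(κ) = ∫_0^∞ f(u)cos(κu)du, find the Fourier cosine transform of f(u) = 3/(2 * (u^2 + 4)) 3 * pi * exp(-2 * κ)/8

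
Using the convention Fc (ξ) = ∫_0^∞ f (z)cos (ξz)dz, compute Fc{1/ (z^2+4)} pi * exp (-2 * ξ)/4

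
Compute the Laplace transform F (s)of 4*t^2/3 8/ (3*s^3)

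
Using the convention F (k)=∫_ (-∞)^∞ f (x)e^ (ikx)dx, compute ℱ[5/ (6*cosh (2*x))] 5*pi/ (12*cosh (pi*k/4))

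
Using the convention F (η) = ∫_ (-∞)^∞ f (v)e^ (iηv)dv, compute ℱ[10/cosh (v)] 10*pi/cosh (pi*η/2)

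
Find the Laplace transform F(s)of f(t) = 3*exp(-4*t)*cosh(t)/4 3*(s + 4)/(4*((s + 4)^2 - 1))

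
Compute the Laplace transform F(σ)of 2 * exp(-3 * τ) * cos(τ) 2 * (σ + 3)/((σ + 3)^2 + 1)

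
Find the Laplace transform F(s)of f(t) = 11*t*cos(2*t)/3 11*(s^2-4)/(3*(s^2 + 4)^2)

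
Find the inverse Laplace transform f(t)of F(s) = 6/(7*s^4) t^3/7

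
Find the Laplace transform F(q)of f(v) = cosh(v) q/(q^2-1)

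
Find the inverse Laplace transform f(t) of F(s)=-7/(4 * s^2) -7 * t/4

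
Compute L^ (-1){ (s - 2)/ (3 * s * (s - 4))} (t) exp (2 * t) * cosh (2 * t)/3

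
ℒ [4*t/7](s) 4/(7*s^2)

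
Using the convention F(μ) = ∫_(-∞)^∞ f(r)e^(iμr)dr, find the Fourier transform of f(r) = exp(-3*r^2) sqrt(3)*sqrt(pi)*exp(-μ^2/12)/3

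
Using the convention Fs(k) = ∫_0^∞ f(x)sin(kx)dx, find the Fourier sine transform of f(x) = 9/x 9 * pi/2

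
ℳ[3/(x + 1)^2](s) -3 * pi * (s - 1)/sin(pi * s)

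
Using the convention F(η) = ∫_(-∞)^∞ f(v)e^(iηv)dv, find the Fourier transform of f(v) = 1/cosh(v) pi/cosh(pi * η/2)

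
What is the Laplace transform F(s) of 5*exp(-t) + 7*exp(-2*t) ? 7/(s + 2) + 5/(s + 1) 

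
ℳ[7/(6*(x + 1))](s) 7*pi*csc(pi*s)/6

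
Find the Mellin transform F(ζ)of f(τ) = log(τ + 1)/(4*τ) -pi*csc(pi*ζ)/(4*ζ - 4)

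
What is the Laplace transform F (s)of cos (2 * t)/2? s/ (2 * (s^2+4))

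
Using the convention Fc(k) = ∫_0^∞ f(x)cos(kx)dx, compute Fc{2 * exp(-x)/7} 2/(7 * (k^2 + 1))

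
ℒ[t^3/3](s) 2/s^4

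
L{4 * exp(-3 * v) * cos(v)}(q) 4 * (q+3)/((q+3)^2+1)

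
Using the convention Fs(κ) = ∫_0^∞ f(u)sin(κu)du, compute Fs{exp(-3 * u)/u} atan(κ/3)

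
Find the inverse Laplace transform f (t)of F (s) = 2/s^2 2 * t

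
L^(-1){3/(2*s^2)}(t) 3*t/2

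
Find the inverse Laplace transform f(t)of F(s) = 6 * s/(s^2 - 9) 6 * cosh(3 * t)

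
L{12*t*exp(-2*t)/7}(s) 12/(7*(s + 2)^2)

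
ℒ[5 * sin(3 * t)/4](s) 15/(4 * (s^2+9))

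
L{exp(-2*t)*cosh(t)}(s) (s + 2)/((s + 2)^2 - 1)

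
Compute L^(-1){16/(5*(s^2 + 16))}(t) 4*sin(4*t)/5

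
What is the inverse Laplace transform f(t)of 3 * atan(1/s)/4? 3 * sin(t)/(4 * t)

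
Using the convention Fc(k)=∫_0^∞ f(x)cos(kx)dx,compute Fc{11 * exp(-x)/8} 11/(8 * (k^2 + 1))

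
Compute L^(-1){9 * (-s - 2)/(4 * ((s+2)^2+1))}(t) -9 * exp(-2 * t) * cos(t)/4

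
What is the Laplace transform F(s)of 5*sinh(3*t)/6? 5/(2*(s^2 - 9))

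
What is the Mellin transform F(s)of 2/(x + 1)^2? -2*pi*(s - 1)/sin(pi*s)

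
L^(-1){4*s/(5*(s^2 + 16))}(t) 4*cos(4*t)/5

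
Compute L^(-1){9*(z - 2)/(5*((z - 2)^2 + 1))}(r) 9*exp(2*r)*cos(r)/5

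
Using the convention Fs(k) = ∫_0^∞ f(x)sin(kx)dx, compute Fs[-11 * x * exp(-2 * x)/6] -22 * k/(3 * (k^2+4)^2)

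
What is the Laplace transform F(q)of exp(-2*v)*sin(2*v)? 2/((q+2)^2+4)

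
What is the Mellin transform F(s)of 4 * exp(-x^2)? 2 * gamma(s/2)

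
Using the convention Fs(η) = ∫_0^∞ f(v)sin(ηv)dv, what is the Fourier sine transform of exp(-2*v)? η/(η^2+4)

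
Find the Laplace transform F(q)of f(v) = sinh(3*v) 3/(q^2 - 9)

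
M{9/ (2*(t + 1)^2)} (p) -9*pi*(p - 1)/ (2*sin (pi*p))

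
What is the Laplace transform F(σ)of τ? σ^(-2)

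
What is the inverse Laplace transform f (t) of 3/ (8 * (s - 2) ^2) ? 3 * t * exp (2 * t) /8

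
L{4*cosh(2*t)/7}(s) 4*s/(7*(s^2 - 4))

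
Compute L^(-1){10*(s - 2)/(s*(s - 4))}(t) 10*exp(2*t)*cosh(2*t)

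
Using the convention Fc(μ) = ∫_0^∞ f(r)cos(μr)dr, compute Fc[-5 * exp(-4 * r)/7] -20/(7 * μ^2 + 112)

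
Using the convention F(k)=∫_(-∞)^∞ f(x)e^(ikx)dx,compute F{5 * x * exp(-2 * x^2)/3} 5 * sqrt(2) * I * sqrt(pi) * k * exp(-k^2/8)/24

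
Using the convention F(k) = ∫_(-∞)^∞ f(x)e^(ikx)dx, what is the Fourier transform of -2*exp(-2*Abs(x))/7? -8/(7*k^2 + 28)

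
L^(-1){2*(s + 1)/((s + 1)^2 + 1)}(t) 2*exp(-t)*cos(t)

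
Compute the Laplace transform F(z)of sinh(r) 1/(z^2 - 1)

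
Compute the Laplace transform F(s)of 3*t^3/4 9/(2*s^4)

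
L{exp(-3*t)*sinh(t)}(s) 1/((s + 3)^2 - 1)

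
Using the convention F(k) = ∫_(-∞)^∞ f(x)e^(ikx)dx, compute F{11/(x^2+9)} 11 * pi * exp(-3 * Abs(k))/3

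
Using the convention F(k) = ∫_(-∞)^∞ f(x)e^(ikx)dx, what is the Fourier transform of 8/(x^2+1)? 8*pi*exp(-Abs(k))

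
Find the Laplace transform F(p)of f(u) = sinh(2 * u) 2/(p^2 - 4)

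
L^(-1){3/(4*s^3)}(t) 3*t^2/8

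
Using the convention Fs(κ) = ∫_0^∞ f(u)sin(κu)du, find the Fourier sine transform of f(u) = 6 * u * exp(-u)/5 12 * κ/(5 * (κ^2 + 1)^2)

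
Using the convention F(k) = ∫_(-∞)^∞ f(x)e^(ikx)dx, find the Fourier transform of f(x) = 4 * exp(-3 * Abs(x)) 24/(k^2 + 9)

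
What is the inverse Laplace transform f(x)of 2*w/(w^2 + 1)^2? x*sin(x)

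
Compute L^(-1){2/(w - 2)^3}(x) x^2 * exp(2 * x)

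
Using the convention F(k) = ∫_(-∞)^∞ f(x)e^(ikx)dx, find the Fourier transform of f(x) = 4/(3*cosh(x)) 4*pi/(3*cosh(pi*k/2))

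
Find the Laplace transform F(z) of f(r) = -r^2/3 -2/(3*z^3) 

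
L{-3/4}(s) -3/(4 * s)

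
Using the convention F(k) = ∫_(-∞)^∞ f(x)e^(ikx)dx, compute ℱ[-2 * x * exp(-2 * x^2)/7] -sqrt(2) * I * sqrt(pi) * k * exp(-k^2/8)/28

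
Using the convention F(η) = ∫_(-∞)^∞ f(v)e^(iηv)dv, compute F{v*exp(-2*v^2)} sqrt(2)*I*sqrt(pi)*η*exp(-η^2/8)/8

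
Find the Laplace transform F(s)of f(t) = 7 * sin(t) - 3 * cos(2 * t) 7/(s^2 + 1) - 3 * s/(s^2 + 4)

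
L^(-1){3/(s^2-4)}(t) 3*sinh(2*t)/2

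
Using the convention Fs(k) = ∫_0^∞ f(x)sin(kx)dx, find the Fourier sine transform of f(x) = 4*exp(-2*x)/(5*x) 4*atan(k/2)/5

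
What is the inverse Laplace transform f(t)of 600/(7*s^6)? 5*t^5/7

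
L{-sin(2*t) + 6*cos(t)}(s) 6*s/(s^2 + 1) - 2/(s^2 + 4)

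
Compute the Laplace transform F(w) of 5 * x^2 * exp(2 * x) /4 5/(2 * (w - 2) ^3) 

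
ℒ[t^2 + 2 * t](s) 2/s^2 + 2/s^3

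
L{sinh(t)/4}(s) 1/(4 * (s^2 - 1))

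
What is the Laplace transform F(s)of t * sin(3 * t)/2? 3 * s/(s^2+9)^2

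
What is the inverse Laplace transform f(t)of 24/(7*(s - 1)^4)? 4*t^3*exp(t)/7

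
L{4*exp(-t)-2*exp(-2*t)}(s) 4/(s+1)-2/(s+2)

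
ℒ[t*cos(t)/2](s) (s^2 - 1)/(2*(s^2 + 1)^2)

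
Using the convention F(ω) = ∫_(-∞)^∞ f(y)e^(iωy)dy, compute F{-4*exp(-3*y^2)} -4*sqrt(3)*sqrt(pi)*exp(-ω^2/12)/3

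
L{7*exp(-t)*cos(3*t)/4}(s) 7*(s+1)/(4*((s+1)^2+9))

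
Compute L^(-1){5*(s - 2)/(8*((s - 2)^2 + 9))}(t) 5*exp(2*t)*cos(3*t)/8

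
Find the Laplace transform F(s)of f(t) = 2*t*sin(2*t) 8*s/(s^2+4)^2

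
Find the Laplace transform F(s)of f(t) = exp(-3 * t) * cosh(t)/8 (s + 3)/(8 * ((s + 3)^2 - 1))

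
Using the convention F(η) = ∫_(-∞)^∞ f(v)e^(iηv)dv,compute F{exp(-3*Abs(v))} 6/(η^2 + 9)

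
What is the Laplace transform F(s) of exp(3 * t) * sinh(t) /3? 1/(3 * ((s - 3) ^2 - 1) ) 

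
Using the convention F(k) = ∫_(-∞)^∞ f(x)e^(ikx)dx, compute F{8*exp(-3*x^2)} 8*sqrt(3)*sqrt(pi)*exp(-k^2/12)/3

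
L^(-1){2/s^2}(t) 2*t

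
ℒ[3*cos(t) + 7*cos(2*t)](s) 7*s/(s^2 + 4) + 3*s/(s^2 + 1) 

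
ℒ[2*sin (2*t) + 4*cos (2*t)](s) 4*s/ (s^2 + 4) + 4/ (s^2 + 4)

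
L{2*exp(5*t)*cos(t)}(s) 2*(s - 5)/((s - 5)^2+1)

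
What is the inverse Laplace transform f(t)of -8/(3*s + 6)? -8*exp(-2*t)/3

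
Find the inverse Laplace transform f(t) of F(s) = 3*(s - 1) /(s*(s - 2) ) 3*exp(t)*cosh(t) 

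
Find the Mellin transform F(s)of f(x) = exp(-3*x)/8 gamma(s)/(8*3^s)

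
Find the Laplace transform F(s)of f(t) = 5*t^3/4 15/(2*s^4)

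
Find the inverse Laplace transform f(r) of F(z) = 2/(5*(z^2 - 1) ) 2*sinh(r) /5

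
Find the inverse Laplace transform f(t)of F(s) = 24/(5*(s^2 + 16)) 6*sin(4*t)/5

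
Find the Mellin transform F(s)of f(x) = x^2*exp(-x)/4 gamma(s + 2)/4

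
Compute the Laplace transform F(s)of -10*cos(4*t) -10*s/(s^2+16)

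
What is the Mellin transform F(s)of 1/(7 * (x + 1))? pi * csc(pi * s)/7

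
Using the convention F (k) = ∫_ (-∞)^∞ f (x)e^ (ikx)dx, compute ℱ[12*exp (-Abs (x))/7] 24/ (7*(k^2 + 1))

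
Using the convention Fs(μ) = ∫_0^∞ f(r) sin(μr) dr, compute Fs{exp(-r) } μ/(μ^2 + 1) 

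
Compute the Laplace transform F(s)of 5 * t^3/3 10/s^4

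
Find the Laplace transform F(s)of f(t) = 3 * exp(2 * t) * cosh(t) 3 * (s - 2)/((s - 2)^2 - 1)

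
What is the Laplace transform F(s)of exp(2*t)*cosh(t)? (s - 2)/((s - 2)^2 - 1)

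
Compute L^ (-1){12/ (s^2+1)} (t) 12*sin (t)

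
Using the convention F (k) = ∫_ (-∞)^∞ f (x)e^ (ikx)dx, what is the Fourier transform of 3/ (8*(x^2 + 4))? 3*pi*exp (-2*Abs (k))/16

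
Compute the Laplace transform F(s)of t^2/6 1/(3 * s^3)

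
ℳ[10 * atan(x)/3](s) -5 * pi * sec(pi * s/2)/(3 * s)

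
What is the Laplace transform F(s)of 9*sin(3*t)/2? 27/(2*(s^2 + 9))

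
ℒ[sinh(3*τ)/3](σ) 1/(σ^2 - 9)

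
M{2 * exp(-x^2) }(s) gamma(s/2) 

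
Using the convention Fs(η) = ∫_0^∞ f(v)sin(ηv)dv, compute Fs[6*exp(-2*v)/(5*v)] 6*atan(η/2)/5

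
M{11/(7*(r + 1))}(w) 11*pi*csc(pi*w)/7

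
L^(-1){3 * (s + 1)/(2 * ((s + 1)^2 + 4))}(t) 3 * exp(-t) * cos(2 * t)/2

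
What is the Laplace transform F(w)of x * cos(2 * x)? (w^2 - 4)/(w^2 + 4)^2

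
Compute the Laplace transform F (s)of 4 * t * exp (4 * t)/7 4/ (7 * (s - 4)^2)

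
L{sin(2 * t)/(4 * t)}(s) atan(2/s)/4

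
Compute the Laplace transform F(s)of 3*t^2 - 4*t 6/s^3 - 4/s^2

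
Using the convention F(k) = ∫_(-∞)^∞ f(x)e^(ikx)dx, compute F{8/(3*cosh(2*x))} 4*pi/(3*cosh(pi*k/4))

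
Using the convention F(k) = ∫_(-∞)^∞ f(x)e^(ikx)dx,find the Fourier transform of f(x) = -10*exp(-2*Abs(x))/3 -40/(3*k^2 + 12)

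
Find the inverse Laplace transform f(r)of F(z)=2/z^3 r^2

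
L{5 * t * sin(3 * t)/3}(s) 10 * s/(s^2 + 9)^2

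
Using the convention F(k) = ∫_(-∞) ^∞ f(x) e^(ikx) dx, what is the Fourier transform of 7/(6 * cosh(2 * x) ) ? 7 * pi/(12 * cosh(pi * k/4) ) 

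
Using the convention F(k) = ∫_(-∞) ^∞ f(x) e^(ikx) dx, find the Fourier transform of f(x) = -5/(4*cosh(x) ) -5*pi/(4*cosh(pi*k/2) ) 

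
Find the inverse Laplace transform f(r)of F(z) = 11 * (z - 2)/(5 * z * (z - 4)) 11 * exp(2 * r) * cosh(2 * r)/5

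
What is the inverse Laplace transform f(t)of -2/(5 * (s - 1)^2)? -2 * t * exp(t)/5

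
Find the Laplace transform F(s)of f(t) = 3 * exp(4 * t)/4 3/(4 * (s - 4))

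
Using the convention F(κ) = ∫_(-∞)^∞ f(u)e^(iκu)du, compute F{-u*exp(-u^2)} -I*sqrt(pi)*κ*exp(-κ^2/4)/2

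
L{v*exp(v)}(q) (q - 1)^(-2)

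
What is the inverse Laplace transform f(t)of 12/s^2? 12 * t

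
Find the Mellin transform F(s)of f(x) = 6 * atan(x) -3 * pi * sec(pi * s/2)/s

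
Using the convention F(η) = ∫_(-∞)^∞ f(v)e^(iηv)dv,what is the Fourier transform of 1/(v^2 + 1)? pi*exp(-Abs(η))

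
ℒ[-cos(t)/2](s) -s/(2 * s^2+2)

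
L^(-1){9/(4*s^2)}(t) 9*t/4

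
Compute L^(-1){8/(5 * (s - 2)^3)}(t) 4 * t^2 * exp(2 * t)/5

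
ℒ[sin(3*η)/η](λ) atan(3/λ)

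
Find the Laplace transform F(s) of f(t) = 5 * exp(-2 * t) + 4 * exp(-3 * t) 5/(s + 2) + 4/(s + 3) 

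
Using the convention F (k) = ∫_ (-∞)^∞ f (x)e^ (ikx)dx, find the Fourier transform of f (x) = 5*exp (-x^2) 5*sqrt (pi)*exp (-k^2/4)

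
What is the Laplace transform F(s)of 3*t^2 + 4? 4/s + 6/s^3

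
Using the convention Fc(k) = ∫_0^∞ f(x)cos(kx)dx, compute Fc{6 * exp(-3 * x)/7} 18/(7 * (k^2 + 9))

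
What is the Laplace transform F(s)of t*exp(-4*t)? (s+4)^(-2)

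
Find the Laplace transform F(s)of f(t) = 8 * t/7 8/(7 * s^2)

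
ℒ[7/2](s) 7/(2*s)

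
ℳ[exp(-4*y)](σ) gamma(σ)/4^σ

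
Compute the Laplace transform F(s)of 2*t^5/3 80/s^6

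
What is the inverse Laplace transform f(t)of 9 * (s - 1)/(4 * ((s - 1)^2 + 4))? 9 * exp(t) * cos(2 * t)/4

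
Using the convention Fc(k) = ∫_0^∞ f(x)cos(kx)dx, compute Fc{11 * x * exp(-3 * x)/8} 11 * (9 - k^2)/(8 * (k^2 + 9)^2)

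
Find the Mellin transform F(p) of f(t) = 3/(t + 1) 3*pi*csc(pi*p) 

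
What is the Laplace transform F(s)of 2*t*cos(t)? 2*(s^2 - 1)/(s^2 + 1)^2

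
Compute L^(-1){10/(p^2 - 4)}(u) 5*sinh(2*u)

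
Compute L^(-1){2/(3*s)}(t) 2/3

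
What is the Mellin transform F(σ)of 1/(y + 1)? pi * csc(pi * σ)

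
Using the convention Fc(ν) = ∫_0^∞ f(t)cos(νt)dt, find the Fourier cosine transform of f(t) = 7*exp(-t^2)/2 7*sqrt(pi)*exp(-ν^2/4)/4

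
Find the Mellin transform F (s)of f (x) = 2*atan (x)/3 -pi*sec (pi*s/2)/ (3*s)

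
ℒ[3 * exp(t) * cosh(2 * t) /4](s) 3 * (s - 1) /(4 * ((s - 1) ^2 - 4) ) 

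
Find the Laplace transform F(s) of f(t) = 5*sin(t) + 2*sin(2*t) 4/(s^2 + 4) + 5/(s^2 + 1) 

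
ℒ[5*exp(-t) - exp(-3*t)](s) 5/(s + 1) - 1/(s + 3) 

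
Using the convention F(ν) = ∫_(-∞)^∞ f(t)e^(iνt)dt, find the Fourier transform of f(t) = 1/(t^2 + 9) pi*exp(-3*Abs(ν))/3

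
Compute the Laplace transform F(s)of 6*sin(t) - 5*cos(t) 6/(s^2 + 1) - 5*s/(s^2 + 1)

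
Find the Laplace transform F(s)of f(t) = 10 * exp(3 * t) 10/(s - 3)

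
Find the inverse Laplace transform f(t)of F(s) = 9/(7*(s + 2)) 9*exp(-2*t)/7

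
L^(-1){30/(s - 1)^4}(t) 5 * t^3 * exp(t)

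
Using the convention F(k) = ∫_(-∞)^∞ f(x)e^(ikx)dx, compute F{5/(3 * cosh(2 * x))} 5 * pi/(6 * cosh(pi * k/4))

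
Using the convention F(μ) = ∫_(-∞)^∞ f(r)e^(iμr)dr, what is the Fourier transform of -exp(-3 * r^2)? -sqrt(3) * sqrt(pi) * exp(-μ^2/12)/3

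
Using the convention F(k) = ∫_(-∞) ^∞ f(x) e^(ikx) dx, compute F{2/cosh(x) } 2*pi/cosh(pi*k/2) 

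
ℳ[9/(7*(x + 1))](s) 9*pi*csc(pi*s)/7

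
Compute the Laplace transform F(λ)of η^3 6/λ^4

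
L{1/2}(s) 1/(2*s) 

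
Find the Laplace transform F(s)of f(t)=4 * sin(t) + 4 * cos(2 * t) 4 * s/(s^2 + 4) + 4/(s^2 + 1)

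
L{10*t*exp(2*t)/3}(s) 10/(3*(s - 2)^2)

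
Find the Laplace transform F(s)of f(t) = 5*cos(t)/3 5*s/(3*(s^2 + 1))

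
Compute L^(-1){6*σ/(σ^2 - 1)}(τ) 6*cosh(τ)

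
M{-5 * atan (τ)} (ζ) 5 * pi * sec (pi * ζ/2)/ (2 * ζ)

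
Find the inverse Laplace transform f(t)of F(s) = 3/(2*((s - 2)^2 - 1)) 3*exp(2*t)*sinh(t)/2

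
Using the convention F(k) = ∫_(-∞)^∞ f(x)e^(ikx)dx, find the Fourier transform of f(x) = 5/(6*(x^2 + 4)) 5*pi*exp(-2*Abs(k))/12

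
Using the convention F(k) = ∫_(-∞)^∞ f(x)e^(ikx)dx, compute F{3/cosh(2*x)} 3*pi/(2*cosh(pi*k/4))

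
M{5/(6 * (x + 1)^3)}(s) 5 * pi * (s - 2) * (s - 1)/(12 * sin(pi * s))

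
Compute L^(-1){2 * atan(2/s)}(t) 2 * sin(2 * t)/t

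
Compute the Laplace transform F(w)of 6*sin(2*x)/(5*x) 6*atan(2/w)/5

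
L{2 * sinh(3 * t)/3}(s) 2/(s^2 - 9)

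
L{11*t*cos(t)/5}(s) 11*(s^2-1)/(5*(s^2 + 1)^2)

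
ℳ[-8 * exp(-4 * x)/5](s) -2^(3 - 2 * s) * gamma(s)/5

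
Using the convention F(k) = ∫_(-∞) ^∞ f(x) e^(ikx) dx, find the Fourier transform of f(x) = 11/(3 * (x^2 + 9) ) 11 * pi * exp(-3 * Abs(k) ) /9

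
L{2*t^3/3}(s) 4/s^4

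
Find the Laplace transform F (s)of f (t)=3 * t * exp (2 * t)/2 3/ (2 * (s - 2)^2)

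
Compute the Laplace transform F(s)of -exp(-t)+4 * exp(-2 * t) 4/(s+2) - 1/(s+1)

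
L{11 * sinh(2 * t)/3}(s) 22/(3 * (s^2 - 4))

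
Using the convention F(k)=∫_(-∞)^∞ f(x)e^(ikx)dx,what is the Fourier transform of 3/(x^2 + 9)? pi * exp(-3 * Abs(k))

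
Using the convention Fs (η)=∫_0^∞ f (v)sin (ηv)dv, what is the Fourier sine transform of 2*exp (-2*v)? 2*η/ (η^2 + 4)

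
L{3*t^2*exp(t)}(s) 6/(s - 1)^3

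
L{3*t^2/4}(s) 3/(2*s^3)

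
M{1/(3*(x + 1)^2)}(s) (-pi*s + pi)/(3*sin(pi*s))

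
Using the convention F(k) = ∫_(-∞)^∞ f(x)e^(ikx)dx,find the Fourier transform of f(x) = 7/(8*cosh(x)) 7*pi/(8*cosh(pi*k/2))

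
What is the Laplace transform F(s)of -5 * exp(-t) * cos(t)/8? 5 * (-s - 1)/(8 * ((s + 1)^2 + 1))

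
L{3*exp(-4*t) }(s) 3/(s + 4) 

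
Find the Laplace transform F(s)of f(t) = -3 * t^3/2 -9/s^4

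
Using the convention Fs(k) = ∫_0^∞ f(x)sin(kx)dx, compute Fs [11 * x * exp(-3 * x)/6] 11 * k/(k^2 + 9)^2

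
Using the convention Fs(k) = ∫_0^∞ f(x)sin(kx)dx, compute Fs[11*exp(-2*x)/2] 11*k/(2*(k^2 + 4))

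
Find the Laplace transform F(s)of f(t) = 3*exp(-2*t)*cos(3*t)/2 3*(s + 2)/(2*((s + 2)^2 + 9))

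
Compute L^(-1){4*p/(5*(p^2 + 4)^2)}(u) u*sin(2*u)/5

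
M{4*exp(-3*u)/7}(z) 4*gamma(z)/(7*3^z)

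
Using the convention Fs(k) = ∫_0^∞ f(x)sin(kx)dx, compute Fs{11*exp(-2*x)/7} 11*k/(7*(k^2 + 4))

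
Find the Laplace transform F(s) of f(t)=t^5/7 120/(7*s^6) 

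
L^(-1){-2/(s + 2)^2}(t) -2*t*exp(-2*t)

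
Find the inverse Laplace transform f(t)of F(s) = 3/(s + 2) 3 * exp(-2 * t)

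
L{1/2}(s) 1/(2 * s)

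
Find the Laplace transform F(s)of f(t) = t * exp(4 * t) (s - 4)^(-2)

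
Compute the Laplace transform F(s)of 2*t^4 48/s^5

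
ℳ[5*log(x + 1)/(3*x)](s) -5*pi*csc(pi*s)/(3*s - 3)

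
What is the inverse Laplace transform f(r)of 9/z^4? 3*r^3/2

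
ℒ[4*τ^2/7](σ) 8/(7*σ^3)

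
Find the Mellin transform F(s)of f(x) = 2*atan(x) -pi*sec(pi*s/2)/s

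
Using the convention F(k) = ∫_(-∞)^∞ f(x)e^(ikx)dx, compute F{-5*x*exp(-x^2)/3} -5*I*sqrt(pi)*k*exp(-k^2/4)/6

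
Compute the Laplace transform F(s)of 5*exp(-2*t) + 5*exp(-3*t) 5/(s + 3) + 5/(s + 2)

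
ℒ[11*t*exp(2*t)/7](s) 11/(7*(s - 2)^2)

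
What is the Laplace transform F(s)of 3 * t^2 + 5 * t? 5/s^2 + 6/s^3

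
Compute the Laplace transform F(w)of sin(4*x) 4/(w^2 + 16)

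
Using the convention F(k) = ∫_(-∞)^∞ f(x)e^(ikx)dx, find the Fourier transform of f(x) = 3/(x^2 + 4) 3*pi*exp(-2*Abs(k))/2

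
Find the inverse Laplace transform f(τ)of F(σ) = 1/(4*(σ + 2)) exp(-2*τ)/4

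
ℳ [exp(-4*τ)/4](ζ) gamma(ζ)/(4*2^(2*ζ))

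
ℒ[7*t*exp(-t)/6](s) 7/(6*(s + 1)^2)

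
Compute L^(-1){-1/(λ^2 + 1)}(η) -sin(η)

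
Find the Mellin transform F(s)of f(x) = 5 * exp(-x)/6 5 * gamma(s)/6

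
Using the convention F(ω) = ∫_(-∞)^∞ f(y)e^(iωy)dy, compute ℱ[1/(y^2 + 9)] pi * exp(-3 * Abs(ω))/3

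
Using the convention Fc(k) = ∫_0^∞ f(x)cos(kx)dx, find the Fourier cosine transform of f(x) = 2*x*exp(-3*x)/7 2*(9 - k^2)/(7*(k^2+9)^2)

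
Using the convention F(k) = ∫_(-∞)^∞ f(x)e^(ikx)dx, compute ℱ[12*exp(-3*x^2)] 4*sqrt(3)*sqrt(pi)*exp(-k^2/12)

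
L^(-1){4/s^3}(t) 2*t^2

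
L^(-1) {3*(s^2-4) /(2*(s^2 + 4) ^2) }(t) 3*t*cos(2*t) /2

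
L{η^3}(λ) 6/λ^4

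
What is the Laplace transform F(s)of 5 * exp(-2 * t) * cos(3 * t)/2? 5 * (s + 2)/(2 * ((s + 2)^2 + 9))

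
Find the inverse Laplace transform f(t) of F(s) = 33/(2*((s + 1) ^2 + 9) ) 11*exp(-t)*sin(3*t) /2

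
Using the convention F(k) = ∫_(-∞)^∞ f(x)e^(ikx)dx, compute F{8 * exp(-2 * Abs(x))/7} 32/(7 * (k^2 + 4))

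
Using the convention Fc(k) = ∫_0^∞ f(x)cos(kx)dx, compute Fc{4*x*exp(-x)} 4*(1 - k^2)/(k^2 + 1)^2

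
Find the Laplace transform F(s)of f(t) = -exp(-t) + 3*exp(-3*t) 3/(s + 3) - 1/(s + 1)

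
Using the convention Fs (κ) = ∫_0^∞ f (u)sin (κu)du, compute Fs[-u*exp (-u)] -2*κ/ (κ^2 + 1)^2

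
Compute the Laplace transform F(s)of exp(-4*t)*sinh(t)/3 1/(3*((s + 4)^2 - 1))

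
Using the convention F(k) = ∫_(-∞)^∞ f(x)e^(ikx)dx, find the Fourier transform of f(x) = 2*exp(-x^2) 2*sqrt(pi)*exp(-k^2/4)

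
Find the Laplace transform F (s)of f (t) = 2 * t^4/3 16/s^5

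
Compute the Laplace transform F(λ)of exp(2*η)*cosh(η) (λ - 2)/((λ - 2)^2-1)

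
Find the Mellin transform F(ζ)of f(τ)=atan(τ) -pi*sec(pi*ζ/2)/(2*ζ)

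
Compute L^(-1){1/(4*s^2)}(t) t/4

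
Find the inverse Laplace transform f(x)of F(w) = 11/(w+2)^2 11 * x * exp(-2 * x)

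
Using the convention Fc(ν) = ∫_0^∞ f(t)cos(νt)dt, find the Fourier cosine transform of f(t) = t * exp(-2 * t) (4 - ν^2)/(ν^2 + 4)^2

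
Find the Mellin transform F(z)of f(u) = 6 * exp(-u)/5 6 * gamma(z)/5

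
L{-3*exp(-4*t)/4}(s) -3/(4*s + 16)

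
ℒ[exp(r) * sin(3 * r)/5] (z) 3/(5 * ((z - 1)^2 + 9))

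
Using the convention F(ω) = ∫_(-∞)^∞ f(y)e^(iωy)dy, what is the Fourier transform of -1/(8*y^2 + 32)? -pi*exp(-2*Abs(ω))/16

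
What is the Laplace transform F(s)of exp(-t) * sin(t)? 1/((s + 1)^2 + 1)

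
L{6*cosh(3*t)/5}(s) 6*s/(5*(s^2 - 9))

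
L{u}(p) p^(-2)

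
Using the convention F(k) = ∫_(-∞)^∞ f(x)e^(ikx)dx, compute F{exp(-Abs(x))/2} 1/(k^2 + 1)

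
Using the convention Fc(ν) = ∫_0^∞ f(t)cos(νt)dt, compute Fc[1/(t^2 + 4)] pi * exp(-2 * ν)/4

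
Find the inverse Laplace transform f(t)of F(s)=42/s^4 7 * t^3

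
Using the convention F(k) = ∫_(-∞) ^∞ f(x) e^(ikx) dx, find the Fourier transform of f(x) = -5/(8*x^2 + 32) -5*pi*exp(-2*Abs(k) ) /16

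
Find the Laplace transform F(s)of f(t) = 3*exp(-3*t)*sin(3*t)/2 9/(2*((s + 3)^2 + 9))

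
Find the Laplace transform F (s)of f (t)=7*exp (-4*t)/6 7/ (6*(s + 4))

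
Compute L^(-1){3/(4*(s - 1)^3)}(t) 3*t^2*exp(t)/8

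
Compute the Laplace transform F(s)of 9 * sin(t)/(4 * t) 9 * atan(1/s)/4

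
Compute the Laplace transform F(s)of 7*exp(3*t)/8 7/(8*(s - 3))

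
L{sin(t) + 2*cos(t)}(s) 2*s/(s^2 + 1) + 1/(s^2 + 1)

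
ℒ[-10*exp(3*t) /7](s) -10/(7*s - 21) 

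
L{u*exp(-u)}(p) (p + 1)^(-2)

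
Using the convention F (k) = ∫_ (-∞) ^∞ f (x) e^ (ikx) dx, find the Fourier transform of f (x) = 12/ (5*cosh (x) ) 12*pi/ (5*cosh (pi*k/2) ) 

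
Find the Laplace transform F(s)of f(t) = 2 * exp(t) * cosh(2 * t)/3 2 * (s - 1)/(3 * ((s - 1)^2 - 4))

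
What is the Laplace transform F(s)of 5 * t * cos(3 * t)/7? 5 * (s^2-9)/(7 * (s^2 + 9)^2)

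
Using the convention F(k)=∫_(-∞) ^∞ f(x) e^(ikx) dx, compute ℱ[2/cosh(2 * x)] pi/cosh(pi * k/4) 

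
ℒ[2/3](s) 2/(3 * s)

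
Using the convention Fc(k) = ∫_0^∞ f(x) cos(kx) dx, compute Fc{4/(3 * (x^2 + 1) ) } 2 * pi * exp(-k) /3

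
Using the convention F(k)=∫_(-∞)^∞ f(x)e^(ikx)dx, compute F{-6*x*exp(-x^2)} -3*I*sqrt(pi)*k*exp(-k^2/4)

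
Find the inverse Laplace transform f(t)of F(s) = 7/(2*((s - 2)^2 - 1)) 7*exp(2*t)*sinh(t)/2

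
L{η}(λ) λ^(-2)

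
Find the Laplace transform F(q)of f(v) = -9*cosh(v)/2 -9*q/(2*q^2 - 2)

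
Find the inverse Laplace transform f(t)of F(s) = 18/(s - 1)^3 9*t^2*exp(t)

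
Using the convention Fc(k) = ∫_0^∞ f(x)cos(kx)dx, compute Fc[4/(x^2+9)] 2*pi*exp(-3*k)/3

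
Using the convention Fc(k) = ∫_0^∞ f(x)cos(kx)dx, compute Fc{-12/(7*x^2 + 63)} -2*pi*exp(-3*k)/7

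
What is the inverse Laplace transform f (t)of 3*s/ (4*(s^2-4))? 3*cosh (2*t)/4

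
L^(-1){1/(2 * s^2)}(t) t/2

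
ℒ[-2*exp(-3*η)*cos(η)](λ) 2*(-λ - 3) /((λ + 3) ^2 + 1) 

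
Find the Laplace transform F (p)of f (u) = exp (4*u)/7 1/ (7*(p - 4))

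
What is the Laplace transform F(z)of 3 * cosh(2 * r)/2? 3 * z/(2 * (z^2 - 4))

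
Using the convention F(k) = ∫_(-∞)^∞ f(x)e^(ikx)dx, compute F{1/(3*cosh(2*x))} pi/(6*cosh(pi*k/4))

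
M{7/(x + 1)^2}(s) -7*pi*(s - 1)/sin(pi*s)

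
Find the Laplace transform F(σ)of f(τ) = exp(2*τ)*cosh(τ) (σ - 2)/((σ - 2)^2 - 1)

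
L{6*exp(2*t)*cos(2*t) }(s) 6*(s - 2) /((s - 2) ^2 + 4) 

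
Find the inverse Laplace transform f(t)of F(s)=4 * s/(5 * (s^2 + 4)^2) t * sin(2 * t)/5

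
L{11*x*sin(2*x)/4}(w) 11*w/(w^2 + 4)^2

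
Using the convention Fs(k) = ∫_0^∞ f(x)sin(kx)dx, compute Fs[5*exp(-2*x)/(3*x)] 5*atan(k/2)/3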